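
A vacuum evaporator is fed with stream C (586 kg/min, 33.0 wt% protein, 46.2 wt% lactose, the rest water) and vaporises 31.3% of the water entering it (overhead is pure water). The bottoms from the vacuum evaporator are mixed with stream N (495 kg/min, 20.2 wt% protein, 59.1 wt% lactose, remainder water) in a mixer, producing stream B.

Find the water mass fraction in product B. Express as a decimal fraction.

Vapour removed = 0.313×0.208×586 = 38.151 kg/min; concentrate = 547.85 kg/min.
water reaching the mixer = 83.737 (from concentrate) + 495×0.207 = 186.2 kg/min.
Product flow = 547.85 + 495 = 1042.8 kg/min; water fraction = 0.1786.

0.1786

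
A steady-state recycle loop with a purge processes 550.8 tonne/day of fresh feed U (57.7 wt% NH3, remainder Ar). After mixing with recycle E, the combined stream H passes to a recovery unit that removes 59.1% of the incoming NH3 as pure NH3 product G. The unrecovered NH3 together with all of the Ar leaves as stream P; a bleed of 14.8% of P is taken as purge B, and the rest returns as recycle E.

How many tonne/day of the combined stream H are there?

2062 tonne/day

Ar enters only via U and leaves only via the purge: 550.8×0.423 = 0.148×(Ar in P), and the recovery unit passes all Ar, so Ar in H = Ar in P = 1574.2 tonne/day.
NH3 in H: m_A = 550.8×0.577 + (1−0.148)·(1−0.591)·m_A, so m_A = 317.81/0.6515 = 487.79 tonne/day.
H = 487.79 + 1574.2 = 2062 tonne/day.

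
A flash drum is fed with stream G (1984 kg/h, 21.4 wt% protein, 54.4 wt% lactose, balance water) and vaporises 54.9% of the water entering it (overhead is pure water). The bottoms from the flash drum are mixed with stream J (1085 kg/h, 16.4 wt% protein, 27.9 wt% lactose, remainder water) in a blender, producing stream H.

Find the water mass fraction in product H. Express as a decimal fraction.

0.293

Vapour removed = 0.549×0.242×1984 = 263.59 kg/h; concentrate = 1720.4 kg/h.
water reaching the mixer = 216.54 (from concentrate) + 1085×0.557 = 820.88 kg/h.
Product flow = 1720.4 + 1085 = 2805.4 kg/h; water fraction = 0.293.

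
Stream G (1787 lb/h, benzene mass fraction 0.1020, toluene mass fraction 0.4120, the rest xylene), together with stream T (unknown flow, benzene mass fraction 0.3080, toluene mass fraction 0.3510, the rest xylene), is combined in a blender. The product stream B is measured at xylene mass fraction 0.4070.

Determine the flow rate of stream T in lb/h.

2139 lb/h

Let T be the unknown flow. Total out = 1787 + T.
xylene balance: 868.48 + 0.341·T = 0.407·(1787 + T)
(0.341 − 0.407)·T = 0.407×1787 − 868.48 = -141.17
T = -141.17 / -0.066 = 2139 lb/h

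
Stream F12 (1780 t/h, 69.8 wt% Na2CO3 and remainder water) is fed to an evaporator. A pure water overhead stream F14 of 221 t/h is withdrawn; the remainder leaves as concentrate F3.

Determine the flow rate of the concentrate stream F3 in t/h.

Concentrate = 1780 − 221 = 1559 t/h.

1559 t/h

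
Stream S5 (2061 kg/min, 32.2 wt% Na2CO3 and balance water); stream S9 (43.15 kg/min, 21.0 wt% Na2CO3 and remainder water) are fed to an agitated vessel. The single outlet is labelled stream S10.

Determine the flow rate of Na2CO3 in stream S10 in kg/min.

672.7 kg/min

Na2CO3 out = Na2CO3 in = 2061×0.322 + 43.15×0.210 = 672.7 kg/min.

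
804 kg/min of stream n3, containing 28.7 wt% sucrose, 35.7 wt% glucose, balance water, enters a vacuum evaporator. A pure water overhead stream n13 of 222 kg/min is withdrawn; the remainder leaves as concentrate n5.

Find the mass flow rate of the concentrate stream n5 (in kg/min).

582 kg/min

Concentrate = 804 − 222 = 582 kg/min.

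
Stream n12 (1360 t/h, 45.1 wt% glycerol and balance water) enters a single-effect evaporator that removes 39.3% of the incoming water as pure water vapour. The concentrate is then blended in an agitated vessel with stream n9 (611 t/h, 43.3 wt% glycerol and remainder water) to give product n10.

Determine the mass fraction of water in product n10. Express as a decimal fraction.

Vapour removed = 0.393×0.549×1360 = 293.43 t/h; concentrate = 1066.6 t/h.
water reaching the mixer = 453.21 (from concentrate) + 611×0.567 = 799.65 t/h.
Product flow = 1066.6 + 611 = 1677.6 t/h; water fraction = 0.477.

0.477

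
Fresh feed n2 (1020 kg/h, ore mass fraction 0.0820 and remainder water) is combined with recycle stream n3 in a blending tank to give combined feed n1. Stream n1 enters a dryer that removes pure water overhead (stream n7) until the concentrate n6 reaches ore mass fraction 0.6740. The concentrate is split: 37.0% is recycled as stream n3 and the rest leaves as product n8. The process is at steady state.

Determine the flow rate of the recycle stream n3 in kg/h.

72.88 kg/h

Overall ore balance (none leaves overhead): ore in fresh feed = ore in product, i.e. 1020×0.082 = (1−0.370)·n6·0.674.
n6 = 83.64/(0.674×0.630) = 196.98 kg/h.
Recycle n3 = 0.370×196.98 = 72.881 kg/h.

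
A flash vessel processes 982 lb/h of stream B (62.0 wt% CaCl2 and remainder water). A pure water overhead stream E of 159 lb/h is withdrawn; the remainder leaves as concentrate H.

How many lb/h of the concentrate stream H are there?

Concentrate = 982 − 159 = 823 lb/h.

823 lb/h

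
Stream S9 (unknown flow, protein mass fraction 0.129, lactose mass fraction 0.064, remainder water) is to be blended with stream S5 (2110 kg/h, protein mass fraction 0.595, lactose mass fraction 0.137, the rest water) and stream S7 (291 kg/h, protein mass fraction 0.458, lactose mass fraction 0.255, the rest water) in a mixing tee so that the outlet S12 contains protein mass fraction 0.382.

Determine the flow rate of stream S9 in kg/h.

1864 kg/h

Let S9 be the unknown flow. Total out = 2401 + S9.
protein balance: 1388.7 + 0.129·S9 = 0.382·(2401 + S9)
(0.129 − 0.382)·S9 = 0.382×2401 − 1388.7 = -471.55
S9 = -471.55 / -0.253 = 1863.8 kg/h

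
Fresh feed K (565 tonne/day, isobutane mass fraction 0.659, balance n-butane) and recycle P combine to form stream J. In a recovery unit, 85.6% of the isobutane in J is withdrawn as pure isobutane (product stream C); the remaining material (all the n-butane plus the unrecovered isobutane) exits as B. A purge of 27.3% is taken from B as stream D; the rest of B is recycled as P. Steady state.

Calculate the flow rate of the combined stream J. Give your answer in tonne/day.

1122 tonne/day

n-butane enters only via K and leaves only via the purge: 565×0.341 = 0.273×(n-butane in B), and the recovery unit passes all n-butane, so n-butane in J = n-butane in B = 705.73 tonne/day.
isobutane in J: m_A = 565×0.659 + (1−0.273)·(1−0.856)·m_A, so m_A = 372.34/0.8953 = 415.87 tonne/day.
J = 415.87 + 705.73 = 1121.6 tonne/day.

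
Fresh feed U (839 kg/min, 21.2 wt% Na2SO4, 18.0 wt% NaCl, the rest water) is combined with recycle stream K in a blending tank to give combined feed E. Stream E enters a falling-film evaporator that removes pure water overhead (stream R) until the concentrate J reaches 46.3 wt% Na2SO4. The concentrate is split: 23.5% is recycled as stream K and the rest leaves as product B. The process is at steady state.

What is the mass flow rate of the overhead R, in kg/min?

454.8 kg/min

Overall Na2SO4 balance (none leaves overhead): Na2SO4 in fresh feed = Na2SO4 in product, i.e. 839×0.212 = (1−0.235)·J·0.463.
J = 177.87/(0.463×0.765) = 502.18 kg/min.
Recycle K = 0.235×502.18 = 118.01 kg/min.
Combined feed E = 839 + 118.01 = 957.01 kg/min.
Overhead R = E − J = 957.01 − 502.18 = 454.84 kg/min.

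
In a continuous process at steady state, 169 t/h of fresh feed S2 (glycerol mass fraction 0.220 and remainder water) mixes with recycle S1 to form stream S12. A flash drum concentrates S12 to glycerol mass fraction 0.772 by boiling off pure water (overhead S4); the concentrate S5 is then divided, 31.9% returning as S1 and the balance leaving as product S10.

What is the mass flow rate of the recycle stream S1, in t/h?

22.56 t/h

Overall glycerol balance (none leaves overhead): glycerol in fresh feed = glycerol in product, i.e. 169×0.220 = (1−0.319)·S5·0.772.
S5 = 37.18/(0.772×0.681) = 70.72 t/h.
Recycle S1 = 0.319×70.72 = 22.56 t/h.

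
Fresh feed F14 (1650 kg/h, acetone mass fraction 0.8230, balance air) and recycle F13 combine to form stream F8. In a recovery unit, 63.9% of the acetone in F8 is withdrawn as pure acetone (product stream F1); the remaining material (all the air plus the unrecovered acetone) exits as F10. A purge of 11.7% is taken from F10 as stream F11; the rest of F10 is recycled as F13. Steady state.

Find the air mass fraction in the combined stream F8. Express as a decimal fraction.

air enters only via F14 and leaves only via the purge: 1650×0.177 = 0.117×(air in F10), and the recovery unit passes all air, so air in F8 = air in F10 = 2496.2 kg/h.
acetone in F8: m_A = 1650×0.823 + (1−0.117)·(1−0.639)·m_A, so m_A = 1357.9/0.6812 = 1993.4 kg/h.
F8 = 1993.4 + 2496.2 = 4489.5 kg/h.
air fraction in F8 = 2496.2/4489.5 = 0.5560.

0.5560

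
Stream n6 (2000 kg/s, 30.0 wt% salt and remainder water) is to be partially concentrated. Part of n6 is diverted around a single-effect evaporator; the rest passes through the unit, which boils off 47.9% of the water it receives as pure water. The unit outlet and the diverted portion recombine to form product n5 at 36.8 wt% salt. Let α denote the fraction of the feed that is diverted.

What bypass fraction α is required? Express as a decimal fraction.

All 2000×0.300 = 600 kg/s of salt reaches n5, so n5 = 600/0.368 = 1630.4 kg/s and vapour = 369.57 kg/s.
The evaporator receives (1−α)·2000 of feed at 0.700 water and removes 0.479 of that water:
0.479×0.700×(1−α)×2000 = 369.57
(1−α) = 369.57/670.6 = 0.5511;  α = 0.4489.

0.449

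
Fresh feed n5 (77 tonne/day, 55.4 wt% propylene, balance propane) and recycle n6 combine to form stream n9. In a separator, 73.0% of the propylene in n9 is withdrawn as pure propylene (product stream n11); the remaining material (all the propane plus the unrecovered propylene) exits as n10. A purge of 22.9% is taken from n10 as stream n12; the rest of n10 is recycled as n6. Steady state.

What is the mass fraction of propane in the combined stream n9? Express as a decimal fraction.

propane enters only via n5 and leaves only via the purge: 77×0.446 = 0.229×(propane in n10), and the separator passes all propane, so propane in n9 = propane in n10 = 149.97 tonne/day.
propylene in n9: m_A = 77×0.554 + (1−0.229)·(1−0.730)·m_A, so m_A = 42.658/0.7918 = 53.873 tonne/day.
n9 = 53.873 + 149.97 = 203.84 tonne/day.
propane fraction in n9 = 149.97/203.84 = 0.736.

0.736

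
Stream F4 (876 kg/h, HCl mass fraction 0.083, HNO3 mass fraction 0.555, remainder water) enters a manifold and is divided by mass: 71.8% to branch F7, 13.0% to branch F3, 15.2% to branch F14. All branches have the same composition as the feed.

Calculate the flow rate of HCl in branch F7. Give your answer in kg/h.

Branch F7 total = 0.718×876 = 628.97 kg/h.
HCl in F7 = 0.083×628.97 = 52.204 kg/h.

52.2 kg/h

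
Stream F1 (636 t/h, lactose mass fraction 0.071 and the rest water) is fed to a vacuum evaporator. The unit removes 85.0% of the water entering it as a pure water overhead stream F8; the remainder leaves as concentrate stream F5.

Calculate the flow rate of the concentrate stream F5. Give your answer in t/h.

water entering = 636×0.929 = 590.84 t/h; overhead removed = 0.850×590.84 = 502.22 t/h.
Concentrate = 636 − 502.22 = 133.78 t/h.

133.8 t/h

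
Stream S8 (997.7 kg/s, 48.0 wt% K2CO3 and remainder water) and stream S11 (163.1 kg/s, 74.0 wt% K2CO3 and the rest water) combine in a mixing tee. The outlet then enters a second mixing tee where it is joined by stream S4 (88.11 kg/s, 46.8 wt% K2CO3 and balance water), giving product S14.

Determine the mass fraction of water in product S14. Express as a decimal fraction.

Overall, product flow = 1248.9 kg/s.
water in = 997.7×0.520 + 163.1×0.260 + 88.11×0.532 = 608.08 kg/s.
water fraction in S14 = 0.487.

0.487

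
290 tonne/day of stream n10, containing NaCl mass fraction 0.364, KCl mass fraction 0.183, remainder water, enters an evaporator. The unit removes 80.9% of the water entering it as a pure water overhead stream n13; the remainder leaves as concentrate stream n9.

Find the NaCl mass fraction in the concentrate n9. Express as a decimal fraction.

0.575

NaCl is not removed: 290×0.364 = 105.56 tonne/day of NaCl enters n9.
water entering = 290×0.453 = 131.37 tonne/day; overhead removed = 0.809×131.37 = 106.28 tonne/day.
Concentrate = 290 − 106.28 = 183.72 tonne/day.
Mass fraction = 105.56/183.72 = 0.575.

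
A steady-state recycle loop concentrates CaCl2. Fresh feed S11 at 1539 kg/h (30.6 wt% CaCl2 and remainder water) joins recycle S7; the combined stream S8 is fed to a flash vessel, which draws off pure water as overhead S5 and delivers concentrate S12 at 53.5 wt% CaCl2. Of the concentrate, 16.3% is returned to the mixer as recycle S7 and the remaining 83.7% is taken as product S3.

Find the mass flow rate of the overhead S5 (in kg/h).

658.7 kg/h

Overall CaCl2 balance (none leaves overhead): CaCl2 in fresh feed = CaCl2 in product, i.e. 1539×0.306 = (1−0.163)·S12·0.535.
S12 = 470.93/(0.535×0.837) = 1051.7 kg/h.
Recycle S7 = 0.163×1051.7 = 171.42 kg/h.
Combined feed S8 = 1539 + 171.42 = 1710.4 kg/h.
Overhead S5 = S8 − S12 = 1710.4 − 1051.7 = 658.75 kg/h.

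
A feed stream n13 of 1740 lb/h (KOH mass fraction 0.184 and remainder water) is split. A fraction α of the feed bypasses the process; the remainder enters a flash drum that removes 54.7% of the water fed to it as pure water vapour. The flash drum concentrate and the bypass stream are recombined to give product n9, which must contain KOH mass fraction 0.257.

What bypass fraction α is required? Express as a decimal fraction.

All 1740×0.184 = 320.16 lb/h of KOH reaches n9, so n9 = 320.16/0.257 = 1245.8 lb/h and vapour = 494.24 lb/h.
The evaporator receives (1−α)·1740 of feed at 0.816 water and removes 0.547 of that water:
0.547×0.816×(1−α)×1740 = 494.24
(1−α) = 494.24/776.65 = 0.6364;  α = 0.3636.

0.364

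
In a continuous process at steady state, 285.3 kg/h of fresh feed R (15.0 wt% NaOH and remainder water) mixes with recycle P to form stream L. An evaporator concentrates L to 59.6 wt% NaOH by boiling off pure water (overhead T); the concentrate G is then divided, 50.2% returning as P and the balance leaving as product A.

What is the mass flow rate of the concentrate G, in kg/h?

144.2 kg/h

Overall NaOH balance (none leaves overhead): NaOH in fresh feed = NaOH in product, i.e. 285.3×0.150 = (1−0.502)·G·0.596.
G = 42.795/(0.596×0.498) = 144.18 kg/h.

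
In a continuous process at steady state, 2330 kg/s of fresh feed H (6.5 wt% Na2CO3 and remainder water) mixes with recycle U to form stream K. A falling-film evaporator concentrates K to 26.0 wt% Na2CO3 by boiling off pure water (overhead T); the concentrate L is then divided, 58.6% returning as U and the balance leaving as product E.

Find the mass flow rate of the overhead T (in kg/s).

1748 kg/s

Overall Na2CO3 balance (none leaves overhead): Na2CO3 in fresh feed = Na2CO3 in product, i.e. 2330×0.065 = (1−0.586)·L·0.260.
L = 151.45/(0.260×0.414) = 1407 kg/s.
Recycle U = 0.586×1407 = 824.5 kg/s.
Combined feed K = 2330 + 824.5 = 3154.5 kg/s.
Overhead T = K − L = 3154.5 − 1407 = 1747.5 kg/s.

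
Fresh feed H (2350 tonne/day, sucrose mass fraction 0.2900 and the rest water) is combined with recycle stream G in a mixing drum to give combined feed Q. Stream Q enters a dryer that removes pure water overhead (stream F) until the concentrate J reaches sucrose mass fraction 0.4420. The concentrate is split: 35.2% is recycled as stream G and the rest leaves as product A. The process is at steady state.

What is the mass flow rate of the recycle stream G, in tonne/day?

Overall sucrose balance (none leaves overhead): sucrose in fresh feed = sucrose in product, i.e. 2350×0.290 = (1−0.352)·J·0.442.
J = 681.5/(0.442×0.648) = 2379.4 tonne/day.
Recycle G = 0.352×2379.4 = 837.55 tonne/day.

837.6 tonne/day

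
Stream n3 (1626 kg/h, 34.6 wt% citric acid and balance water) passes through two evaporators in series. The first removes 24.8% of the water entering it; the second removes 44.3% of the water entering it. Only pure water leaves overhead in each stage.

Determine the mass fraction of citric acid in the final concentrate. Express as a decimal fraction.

0.558

water in feed = 1626×0.654 = 1063.4 kg/h.
After stage 1: water left = (1−0.248)×1063.4 = 799.68; stream total = 1362.3 kg/h.
After stage 2: water left = (1−0.443)×799.68 = 445.42; final concentrate = 1008 kg/h.
citric acid fraction = 562.6/1008 = 0.558.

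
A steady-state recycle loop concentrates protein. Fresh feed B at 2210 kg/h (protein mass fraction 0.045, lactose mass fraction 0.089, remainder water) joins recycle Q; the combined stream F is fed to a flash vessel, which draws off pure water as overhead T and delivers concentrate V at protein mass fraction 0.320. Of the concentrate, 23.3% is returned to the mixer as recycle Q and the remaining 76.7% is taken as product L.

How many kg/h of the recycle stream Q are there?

94.41 kg/h

Overall protein balance (none leaves overhead): protein in fresh feed = protein in product, i.e. 2210×0.045 = (1−0.233)·V·0.320.
V = 99.45/(0.320×0.767) = 405.19 kg/h.
Recycle Q = 0.233×405.19 = 94.409 kg/h.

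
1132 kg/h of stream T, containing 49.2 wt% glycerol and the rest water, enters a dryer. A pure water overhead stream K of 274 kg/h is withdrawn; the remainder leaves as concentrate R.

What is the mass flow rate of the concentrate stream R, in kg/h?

Concentrate = 1132 − 274 = 858 kg/h.

858 kg/h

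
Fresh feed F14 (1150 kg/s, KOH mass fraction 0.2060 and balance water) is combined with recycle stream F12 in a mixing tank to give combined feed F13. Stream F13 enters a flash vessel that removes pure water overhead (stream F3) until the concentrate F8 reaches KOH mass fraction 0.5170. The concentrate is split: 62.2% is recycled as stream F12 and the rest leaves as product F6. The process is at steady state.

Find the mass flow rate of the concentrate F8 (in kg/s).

Overall KOH balance (none leaves overhead): KOH in fresh feed = KOH in product, i.e. 1150×0.206 = (1−0.622)·F8·0.517.
F8 = 236.9/(0.517×0.378) = 1212.2 kg/s.

1212 kg/s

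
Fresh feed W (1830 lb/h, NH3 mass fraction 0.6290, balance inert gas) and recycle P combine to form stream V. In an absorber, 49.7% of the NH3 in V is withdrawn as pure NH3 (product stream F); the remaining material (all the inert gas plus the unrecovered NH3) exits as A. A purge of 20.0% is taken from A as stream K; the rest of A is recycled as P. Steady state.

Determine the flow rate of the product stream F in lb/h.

NH3 in V: m_A = 1830×0.629 + (1−0.200)·(1−0.497)·m_A, so m_A = 1151.1/0.5976 = 1926.2 lb/h.
Product F = 0.497×1926.2 = 957.3 lb/h.

957.3 lb/h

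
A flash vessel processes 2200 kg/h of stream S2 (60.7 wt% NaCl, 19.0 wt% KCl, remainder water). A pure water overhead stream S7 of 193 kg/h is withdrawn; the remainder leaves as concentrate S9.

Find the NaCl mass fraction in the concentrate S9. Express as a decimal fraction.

NaCl is not removed: 2200×0.607 = 1335.4 kg/h of NaCl enters S9.
Concentrate = 2200 − 193 = 2007 kg/h.
Mass fraction = 1335.4/2007 = 0.665.

0.665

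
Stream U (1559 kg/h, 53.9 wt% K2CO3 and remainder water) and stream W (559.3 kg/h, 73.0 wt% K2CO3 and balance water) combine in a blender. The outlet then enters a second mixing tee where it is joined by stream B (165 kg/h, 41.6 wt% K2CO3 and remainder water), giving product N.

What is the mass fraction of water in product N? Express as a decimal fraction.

Overall, product flow = 2283.3 kg/h.
water in = 1559×0.461 + 559.3×0.270 + 165×0.584 = 966.07 kg/h.
water fraction in N = 0.4231.

0.4231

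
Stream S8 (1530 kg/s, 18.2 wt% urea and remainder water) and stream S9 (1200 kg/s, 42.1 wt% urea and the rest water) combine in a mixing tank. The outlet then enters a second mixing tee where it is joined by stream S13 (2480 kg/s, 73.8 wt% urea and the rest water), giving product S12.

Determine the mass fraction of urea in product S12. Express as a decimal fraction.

Overall, product flow = 5210 kg/s.
urea in = 1530×0.182 + 1200×0.421 + 2480×0.738 = 2613.9 kg/s.
urea fraction in S12 = 0.502.

0.502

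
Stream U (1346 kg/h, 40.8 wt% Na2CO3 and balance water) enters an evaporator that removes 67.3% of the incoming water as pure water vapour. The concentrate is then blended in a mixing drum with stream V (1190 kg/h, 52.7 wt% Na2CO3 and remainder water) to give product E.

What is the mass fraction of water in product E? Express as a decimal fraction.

0.412

Vapour removed = 0.673×0.592×1346 = 536.27 kg/h; concentrate = 809.73 kg/h.
water reaching the mixer = 260.56 (from concentrate) + 1190×0.473 = 823.43 kg/h.
Product flow = 809.73 + 1190 = 1999.7 kg/h; water fraction = 0.412.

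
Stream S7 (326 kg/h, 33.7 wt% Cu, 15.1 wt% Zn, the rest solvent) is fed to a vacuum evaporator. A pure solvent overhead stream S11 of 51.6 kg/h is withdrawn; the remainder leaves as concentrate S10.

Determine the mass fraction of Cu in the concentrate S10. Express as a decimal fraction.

Cu is not removed: 326×0.337 = 109.86 kg/h of Cu enters S10.
Concentrate = 326 − 51.6 = 274.4 kg/h.
Mass fraction = 109.86/274.4 = 0.4004.

0.4004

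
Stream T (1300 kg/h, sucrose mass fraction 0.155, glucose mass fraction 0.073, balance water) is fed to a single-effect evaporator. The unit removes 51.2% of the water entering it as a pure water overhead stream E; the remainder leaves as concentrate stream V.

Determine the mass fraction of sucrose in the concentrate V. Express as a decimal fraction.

sucrose is not removed: 1300×0.155 = 201.5 kg/h of sucrose enters V.
water entering = 1300×0.772 = 1003.6 kg/h; overhead removed = 0.512×1003.6 = 513.84 kg/h.
Concentrate = 1300 − 513.84 = 786.16 kg/h.
Mass fraction = 201.5/786.16 = 0.256.

0.256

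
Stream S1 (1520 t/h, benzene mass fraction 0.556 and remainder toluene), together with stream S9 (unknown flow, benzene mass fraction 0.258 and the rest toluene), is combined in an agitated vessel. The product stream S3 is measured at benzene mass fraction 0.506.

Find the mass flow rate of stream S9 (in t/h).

306.5 t/h

Let S9 be the unknown flow. Total out = 1520 + S9.
benzene balance: 845.12 + 0.258·S9 = 0.506·(1520 + S9)
(0.258 − 0.506)·S9 = 0.506×1520 − 845.12 = -76
S9 = -76 / -0.248 = 306.45 t/h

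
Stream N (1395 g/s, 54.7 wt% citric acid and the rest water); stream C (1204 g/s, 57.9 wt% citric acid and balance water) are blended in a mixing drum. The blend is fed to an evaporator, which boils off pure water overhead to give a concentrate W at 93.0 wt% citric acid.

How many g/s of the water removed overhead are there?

1029 g/s

citric acid entering = 1395×0.547 + 1204×0.579 = 1460.2 g/s.
All citric acid reports to W, so W = 1460.2/0.930 = 1570.1 g/s.
Total feed = 2599 g/s; overhead = 2599 − 1570.1 = 1028.9 g/s.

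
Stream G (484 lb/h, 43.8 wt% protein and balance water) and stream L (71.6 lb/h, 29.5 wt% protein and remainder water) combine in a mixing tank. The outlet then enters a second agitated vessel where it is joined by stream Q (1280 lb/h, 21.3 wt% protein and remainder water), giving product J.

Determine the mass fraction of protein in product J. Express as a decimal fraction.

Overall, product flow = 1835.6 lb/h.
protein in = 484×0.438 + 71.6×0.295 + 1280×0.213 = 505.75 lb/h.
protein fraction in J = 0.276.

0.276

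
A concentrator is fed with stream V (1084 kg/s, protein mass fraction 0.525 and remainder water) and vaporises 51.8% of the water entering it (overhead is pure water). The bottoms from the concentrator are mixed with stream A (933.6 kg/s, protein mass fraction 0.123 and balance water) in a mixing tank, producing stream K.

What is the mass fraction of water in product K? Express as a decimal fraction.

Vapour removed = 0.518×0.475×1084 = 266.72 kg/s; concentrate = 817.28 kg/s.
water reaching the mixer = 248.18 (from concentrate) + 933.6×0.877 = 1066.9 kg/s.
Product flow = 817.28 + 933.6 = 1750.9 kg/s; water fraction = 0.609.

0.609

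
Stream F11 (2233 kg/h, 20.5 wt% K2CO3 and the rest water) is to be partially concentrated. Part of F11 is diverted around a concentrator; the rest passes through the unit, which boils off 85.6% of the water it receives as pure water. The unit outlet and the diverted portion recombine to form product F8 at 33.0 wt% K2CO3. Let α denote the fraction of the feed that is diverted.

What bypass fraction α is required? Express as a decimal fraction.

0.443

All 2233×0.205 = 457.76 kg/h of K2CO3 reaches F8, so F8 = 457.76/0.330 = 1387.2 kg/h and vapour = 845.83 kg/h.
The evaporator receives (1−α)·2233 of feed at 0.795 water and removes 0.856 of that water:
0.856×0.795×(1−α)×2233 = 845.83
(1−α) = 845.83/1519.6 = 0.5566;  α = 0.4434.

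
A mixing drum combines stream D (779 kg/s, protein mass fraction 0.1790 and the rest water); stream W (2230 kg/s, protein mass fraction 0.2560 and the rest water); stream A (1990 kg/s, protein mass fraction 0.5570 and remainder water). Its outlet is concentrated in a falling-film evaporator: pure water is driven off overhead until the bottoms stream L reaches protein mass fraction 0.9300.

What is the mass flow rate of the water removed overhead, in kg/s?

3043 kg/s

protein entering = 779×0.179 + 2230×0.256 + 1990×0.557 = 1818.8 kg/s.
All protein reports to L, so L = 1818.8/0.930 = 1955.6 kg/s.
Total feed = 4999 kg/s; overhead = 4999 − 1955.6 = 3043.4 kg/s.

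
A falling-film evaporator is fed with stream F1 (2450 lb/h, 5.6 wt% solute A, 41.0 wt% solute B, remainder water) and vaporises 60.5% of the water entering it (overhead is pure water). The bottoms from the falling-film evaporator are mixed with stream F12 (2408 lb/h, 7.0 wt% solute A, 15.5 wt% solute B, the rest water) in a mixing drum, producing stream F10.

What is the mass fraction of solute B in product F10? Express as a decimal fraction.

0.339

Vapour removed = 0.605×0.534×2450 = 791.52 lb/h; concentrate = 1658.5 lb/h.
solute B reaching the mixer = 1004.5 (from concentrate) + 2408×0.155 = 1377.7 lb/h.
Product flow = 1658.5 + 2408 = 4066.5 lb/h; solute B fraction = 0.339.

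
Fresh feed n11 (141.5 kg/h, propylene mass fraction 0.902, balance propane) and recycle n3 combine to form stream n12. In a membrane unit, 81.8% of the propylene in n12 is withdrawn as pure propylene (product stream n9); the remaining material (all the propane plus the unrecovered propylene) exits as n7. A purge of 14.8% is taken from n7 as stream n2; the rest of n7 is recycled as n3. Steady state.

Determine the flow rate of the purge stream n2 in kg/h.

propane enters only via n11 and leaves only via the purge: 141.5×0.098 = 0.148×(propane in n7), and the membrane unit passes all propane, so propane in n12 = propane in n7 = 93.696 kg/h.
propylene in n12: m_A = 141.5×0.902 + (1−0.148)·(1−0.818)·m_A, so m_A = 127.63/0.8449 = 151.06 kg/h.
n7 = (1−0.818)×151.06 + 93.696 = 121.19 kg/h.
Purge n2 = 0.148×121.19 = 17.936 kg/h.

17.94 kg/h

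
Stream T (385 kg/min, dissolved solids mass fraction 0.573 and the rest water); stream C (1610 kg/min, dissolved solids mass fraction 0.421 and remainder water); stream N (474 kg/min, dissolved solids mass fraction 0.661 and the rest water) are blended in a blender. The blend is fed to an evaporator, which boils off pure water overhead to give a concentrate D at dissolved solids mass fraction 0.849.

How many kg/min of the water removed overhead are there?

1042 kg/min

dissolved solids entering = 385×0.573 + 1610×0.421 + 474×0.661 = 1211.7 kg/min.
All dissolved solids reports to D, so D = 1211.7/0.849 = 1427.2 kg/min.
Total feed = 2469 kg/min; overhead = 2469 − 1427.2 = 1041.8 kg/min.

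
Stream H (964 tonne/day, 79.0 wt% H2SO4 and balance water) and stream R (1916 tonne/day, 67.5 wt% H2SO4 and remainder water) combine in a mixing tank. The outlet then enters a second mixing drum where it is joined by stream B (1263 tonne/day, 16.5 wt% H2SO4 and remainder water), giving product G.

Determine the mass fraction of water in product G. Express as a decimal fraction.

0.454

Overall, product flow = 4143 tonne/day.
water in = 964×0.210 + 1916×0.325 + 1263×0.835 = 1879.7 tonne/day.
water fraction in G = 0.454.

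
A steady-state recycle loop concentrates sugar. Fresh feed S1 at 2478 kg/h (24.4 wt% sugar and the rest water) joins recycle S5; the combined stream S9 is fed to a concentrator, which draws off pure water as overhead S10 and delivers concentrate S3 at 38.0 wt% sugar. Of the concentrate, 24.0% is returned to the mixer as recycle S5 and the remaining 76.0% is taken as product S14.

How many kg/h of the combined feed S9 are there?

2980 kg/h

Overall sugar balance (none leaves overhead): sugar in fresh feed = sugar in product, i.e. 2478×0.244 = (1−0.240)·S3·0.380.
S3 = 604.63/(0.380×0.760) = 2093.6 kg/h.
Recycle S5 = 0.240×2093.6 = 502.46 kg/h.
Combined feed S9 = 2478 + 502.46 = 2980.5 kg/h.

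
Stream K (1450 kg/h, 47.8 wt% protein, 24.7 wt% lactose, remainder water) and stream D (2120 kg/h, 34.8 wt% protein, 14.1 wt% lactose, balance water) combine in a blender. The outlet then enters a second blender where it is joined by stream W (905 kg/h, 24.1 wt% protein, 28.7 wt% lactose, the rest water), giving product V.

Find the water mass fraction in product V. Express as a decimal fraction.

Overall, product flow = 4475 kg/h.
water in = 1450×0.275 + 2120×0.511 + 905×0.472 = 1909.2 kg/h.
water fraction in V = 0.427.

0.427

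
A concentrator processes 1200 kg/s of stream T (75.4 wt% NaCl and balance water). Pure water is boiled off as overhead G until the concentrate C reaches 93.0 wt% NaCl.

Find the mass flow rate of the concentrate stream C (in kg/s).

NaCl is conserved: 1200×0.754 = 904.8 kg/s all reports to the concentrate.
Concentrate = 904.8/(target fraction) = 972.9 kg/s.

972.9 kg/s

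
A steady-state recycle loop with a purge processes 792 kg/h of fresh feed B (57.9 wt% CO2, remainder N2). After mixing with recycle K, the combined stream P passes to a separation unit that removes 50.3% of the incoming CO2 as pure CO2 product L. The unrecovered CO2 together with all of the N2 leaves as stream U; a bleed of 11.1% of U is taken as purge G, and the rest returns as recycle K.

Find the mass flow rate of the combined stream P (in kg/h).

N2 enters only via B and leaves only via the purge: 792×0.421 = 0.111×(N2 in U), and the separation unit passes all N2, so N2 in P = N2 in U = 3003.9 kg/h.
CO2 in P: m_A = 792×0.579 + (1−0.111)·(1−0.503)·m_A, so m_A = 458.57/0.5582 = 821.56 kg/h.
P = 821.56 + 3003.9 = 3825.5 kg/h.

3825 kg/h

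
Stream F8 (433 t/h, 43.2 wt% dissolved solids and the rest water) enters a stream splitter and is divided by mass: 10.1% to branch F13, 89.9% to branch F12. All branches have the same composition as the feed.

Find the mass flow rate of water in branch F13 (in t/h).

24.84 t/h

Branch F13 total = 0.101×433 = 43.733 t/h.
water in F13 = 0.568×43.733 = 24.84 t/h.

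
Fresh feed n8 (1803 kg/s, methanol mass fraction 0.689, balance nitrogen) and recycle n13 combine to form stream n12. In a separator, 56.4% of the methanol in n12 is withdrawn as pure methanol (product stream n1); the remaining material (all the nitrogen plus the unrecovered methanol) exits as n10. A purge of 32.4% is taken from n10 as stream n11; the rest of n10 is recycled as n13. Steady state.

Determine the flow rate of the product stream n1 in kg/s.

993.4 kg/s

methanol in n12: m_A = 1803×0.689 + (1−0.324)·(1−0.564)·m_A, so m_A = 1242.3/0.7053 = 1761.4 kg/s.
Product n1 = 0.564×1761.4 = 993.44 kg/s.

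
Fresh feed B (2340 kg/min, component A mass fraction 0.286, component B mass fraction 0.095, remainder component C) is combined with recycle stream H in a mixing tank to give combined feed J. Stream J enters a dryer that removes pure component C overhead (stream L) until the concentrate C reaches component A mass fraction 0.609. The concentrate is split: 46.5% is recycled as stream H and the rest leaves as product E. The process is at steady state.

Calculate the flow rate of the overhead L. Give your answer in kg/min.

Overall component A balance (none leaves overhead): component A in fresh feed = component A in product, i.e. 2340×0.286 = (1−0.465)·C·0.609.
C = 669.24/(0.609×0.535) = 2054 kg/min.
Recycle H = 0.465×2054 = 955.13 kg/min.
Combined feed J = 2340 + 955.13 = 3295.1 kg/min.
Overhead L = J − C = 3295.1 − 2054 = 1241.1 kg/min.

1241 kg/min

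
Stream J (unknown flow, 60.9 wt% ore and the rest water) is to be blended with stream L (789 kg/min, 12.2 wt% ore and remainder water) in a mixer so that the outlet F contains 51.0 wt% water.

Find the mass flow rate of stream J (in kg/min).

2440 kg/min

Let J be the unknown flow. Total out = 789 + J.
water balance: 692.74 + 0.391·J = 0.510·(789 + J)
(0.391 − 0.510)·J = 0.510×789 − 692.74 = -290.35
J = -290.35 / -0.119 = 2439.9 kg/min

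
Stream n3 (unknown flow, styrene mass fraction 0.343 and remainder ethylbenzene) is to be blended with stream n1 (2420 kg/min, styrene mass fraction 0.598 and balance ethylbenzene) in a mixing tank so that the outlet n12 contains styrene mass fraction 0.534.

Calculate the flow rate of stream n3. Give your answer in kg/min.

810.9 kg/min

Let n3 be the unknown flow. Total out = 2420 + n3.
styrene balance: 1447.2 + 0.343·n3 = 0.534·(2420 + n3)
(0.343 − 0.534)·n3 = 0.534×2420 − 1447.2 = -154.88
n3 = -154.88 / -0.191 = 810.89 kg/min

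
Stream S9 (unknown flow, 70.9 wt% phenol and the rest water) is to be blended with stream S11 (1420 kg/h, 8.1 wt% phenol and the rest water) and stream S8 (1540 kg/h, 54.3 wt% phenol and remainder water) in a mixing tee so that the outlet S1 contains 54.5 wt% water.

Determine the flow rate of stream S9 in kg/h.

Let S9 be the unknown flow. Total out = 2960 + S9.
water balance: 2008.8 + 0.291·S9 = 0.545·(2960 + S9)
(0.291 − 0.545)·S9 = 0.545×2960 − 2008.8 = -395.56
S9 = -395.56 / -0.254 = 1557.3 kg/h

1557 kg/h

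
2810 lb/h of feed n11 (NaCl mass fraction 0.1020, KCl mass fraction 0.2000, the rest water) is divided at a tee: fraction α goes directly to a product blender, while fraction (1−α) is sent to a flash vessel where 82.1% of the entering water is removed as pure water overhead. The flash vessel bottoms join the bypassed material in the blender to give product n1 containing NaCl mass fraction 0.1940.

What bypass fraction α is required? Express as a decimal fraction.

All 2810×0.102 = 286.62 lb/h of NaCl reaches n1, so n1 = 286.62/0.194 = 1477.4 lb/h and vapour = 1332.6 lb/h.
The evaporator receives (1−α)·2810 of feed at 0.698 water and removes 0.821 of that water:
0.821×0.698×(1−α)×2810 = 1332.6
(1−α) = 1332.6/1610.3 = 0.8275;  α = 0.1725.

0.172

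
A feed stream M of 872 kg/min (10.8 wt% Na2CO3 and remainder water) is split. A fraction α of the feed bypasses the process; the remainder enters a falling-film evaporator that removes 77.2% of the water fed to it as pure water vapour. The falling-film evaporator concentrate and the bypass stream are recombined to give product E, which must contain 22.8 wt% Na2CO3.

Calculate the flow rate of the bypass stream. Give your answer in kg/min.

205.5 kg/min

All 872×0.108 = 94.176 kg/min of Na2CO3 reaches E, so E = 94.176/0.228 = 413.05 kg/min and vapour = 458.95 kg/min.
The evaporator receives (1−α)·872 of feed at 0.892 water and removes 0.772 of that water:
0.772×0.892×(1−α)×872 = 458.95
(1−α) = 458.95/600.48 = 0.7643;  α = 0.2357.
Bypass flow = 0.2357×872 = 205.53 kg/min.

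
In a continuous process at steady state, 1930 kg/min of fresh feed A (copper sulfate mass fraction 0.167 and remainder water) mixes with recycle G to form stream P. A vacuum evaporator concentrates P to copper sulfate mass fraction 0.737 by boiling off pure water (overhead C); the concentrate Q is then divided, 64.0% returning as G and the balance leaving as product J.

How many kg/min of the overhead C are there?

1493 kg/min

Overall copper sulfate balance (none leaves overhead): copper sulfate in fresh feed = copper sulfate in product, i.e. 1930×0.167 = (1−0.640)·Q·0.737.
Q = 322.31/(0.737×0.360) = 1214.8 kg/min.
Recycle G = 0.640×1214.8 = 777.47 kg/min.
Combined feed P = 1930 + 777.47 = 2707.5 kg/min.
Overhead C = P − Q = 2707.5 − 1214.8 = 1492.7 kg/min.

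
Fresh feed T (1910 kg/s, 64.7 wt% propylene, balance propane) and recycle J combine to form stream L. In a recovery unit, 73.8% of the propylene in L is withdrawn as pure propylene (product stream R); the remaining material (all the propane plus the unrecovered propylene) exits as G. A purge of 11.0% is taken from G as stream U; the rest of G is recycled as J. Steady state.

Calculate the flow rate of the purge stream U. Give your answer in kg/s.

720.7 kg/s

propane enters only via T and leaves only via the purge: 1910×0.353 = 0.110×(propane in G), and the recovery unit passes all propane, so propane in L = propane in G = 6129.4 kg/s.
propylene in L: m_A = 1910×0.647 + (1−0.110)·(1−0.738)·m_A, so m_A = 1235.8/0.7668 = 1611.6 kg/s.
G = (1−0.738)×1611.6 + 6129.4 = 6551.6 kg/s.
Purge U = 0.110×6551.6 = 720.67 kg/s.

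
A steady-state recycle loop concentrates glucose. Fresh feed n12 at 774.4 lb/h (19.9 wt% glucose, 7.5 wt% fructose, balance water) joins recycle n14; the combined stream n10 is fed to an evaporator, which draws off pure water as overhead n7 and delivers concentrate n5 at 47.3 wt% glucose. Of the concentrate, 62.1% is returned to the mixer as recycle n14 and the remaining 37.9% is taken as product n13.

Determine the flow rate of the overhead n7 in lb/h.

448.6 lb/h

Overall glucose balance (none leaves overhead): glucose in fresh feed = glucose in product, i.e. 774.4×0.199 = (1−0.621)·n5·0.473.
n5 = 154.11/(0.473×0.379) = 859.64 lb/h.
Recycle n14 = 0.621×859.64 = 533.84 lb/h.
Combined feed n10 = 774.4 + 533.84 = 1308.2 lb/h.
Overhead n7 = n10 − n5 = 1308.2 − 859.64 = 448.6 lb/h.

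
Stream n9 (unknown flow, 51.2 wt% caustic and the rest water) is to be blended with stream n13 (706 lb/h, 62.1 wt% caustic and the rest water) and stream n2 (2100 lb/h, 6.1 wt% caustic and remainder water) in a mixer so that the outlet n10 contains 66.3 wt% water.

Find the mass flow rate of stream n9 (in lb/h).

Let n9 be the unknown flow. Total out = 2806 + n9.
water balance: 2239.5 + 0.488·n9 = 0.663·(2806 + n9)
(0.488 − 0.663)·n9 = 0.663×2806 − 2239.5 = -379.1
n9 = -379.1 / -0.175 = 2166.3 lb/h

2166 lb/h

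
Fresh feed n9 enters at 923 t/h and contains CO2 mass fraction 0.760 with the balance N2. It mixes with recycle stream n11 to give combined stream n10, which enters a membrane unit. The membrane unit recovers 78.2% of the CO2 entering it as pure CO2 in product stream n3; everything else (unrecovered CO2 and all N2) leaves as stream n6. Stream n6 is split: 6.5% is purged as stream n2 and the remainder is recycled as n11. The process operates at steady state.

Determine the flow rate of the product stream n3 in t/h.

CO2 in n10: m_A = 923×0.760 + (1−0.065)·(1−0.782)·m_A, so m_A = 701.48/0.7962 = 881.07 t/h.
Product n3 = 0.782×881.07 = 689 t/h.

689 t/h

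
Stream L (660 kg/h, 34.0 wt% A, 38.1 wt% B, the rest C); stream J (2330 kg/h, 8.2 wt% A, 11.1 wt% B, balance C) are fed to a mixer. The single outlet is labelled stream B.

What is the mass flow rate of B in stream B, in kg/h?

B out = B in = 660×0.381 + 2330×0.111 = 510.09 kg/h.

510.1 kg/h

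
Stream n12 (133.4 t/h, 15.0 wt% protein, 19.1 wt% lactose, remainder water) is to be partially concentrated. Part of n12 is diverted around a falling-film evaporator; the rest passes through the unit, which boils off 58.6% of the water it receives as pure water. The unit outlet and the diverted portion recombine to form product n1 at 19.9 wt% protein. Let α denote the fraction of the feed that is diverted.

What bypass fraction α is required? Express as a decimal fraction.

0.362

All 133.4×0.150 = 20.01 t/h of protein reaches n1, so n1 = 20.01/0.199 = 100.55 t/h and vapour = 32.847 t/h.
The evaporator receives (1−α)·133.4 of feed at 0.659 water and removes 0.586 of that water:
0.586×0.659×(1−α)×133.4 = 32.847
(1−α) = 32.847/51.516 = 0.6376;  α = 0.3624.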